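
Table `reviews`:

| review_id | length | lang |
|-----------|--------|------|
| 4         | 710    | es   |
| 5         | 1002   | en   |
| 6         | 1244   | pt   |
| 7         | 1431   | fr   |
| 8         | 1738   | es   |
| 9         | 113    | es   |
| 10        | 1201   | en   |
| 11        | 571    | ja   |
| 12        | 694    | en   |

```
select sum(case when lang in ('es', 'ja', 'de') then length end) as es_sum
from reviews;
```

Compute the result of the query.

review_id=4: ✓ → 710
review_id=5: ✗
review_id=6: ✗
review_id=7: ✗
review_id=8: ✓ → 1738
review_id=9: ✓ → 113
review_id=10: ✗
review_id=11: ✓ → 571
review_id=12: ✗
es_sum = 710 + 1738 + 113 + 571 = 3132

3132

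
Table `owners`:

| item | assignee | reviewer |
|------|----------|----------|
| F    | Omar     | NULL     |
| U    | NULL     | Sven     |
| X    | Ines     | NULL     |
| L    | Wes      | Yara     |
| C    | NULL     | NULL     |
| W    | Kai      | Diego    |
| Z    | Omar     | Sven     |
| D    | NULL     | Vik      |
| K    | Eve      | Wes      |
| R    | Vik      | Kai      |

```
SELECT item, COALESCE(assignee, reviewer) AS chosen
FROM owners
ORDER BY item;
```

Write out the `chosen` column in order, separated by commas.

NULL, Vik, Omar, Eve, Wes, Vik, Sven, Kai, Ines, Omar

item=C: assignee=NULL, reviewer=NULL (all NULL) → NULL
item=D: assignee=NULL, reviewer=Vik → Vik
item=F: assignee=Omar → Omar
item=K: assignee=Eve → Eve
item=L: assignee=Wes → Wes
item=R: assignee=Vik → Vik
item=U: assignee=NULL, reviewer=Sven → Sven
item=W: assignee=Kai → Kai
item=X: assignee=Ines → Ines
item=Z: assignee=Omar → Omar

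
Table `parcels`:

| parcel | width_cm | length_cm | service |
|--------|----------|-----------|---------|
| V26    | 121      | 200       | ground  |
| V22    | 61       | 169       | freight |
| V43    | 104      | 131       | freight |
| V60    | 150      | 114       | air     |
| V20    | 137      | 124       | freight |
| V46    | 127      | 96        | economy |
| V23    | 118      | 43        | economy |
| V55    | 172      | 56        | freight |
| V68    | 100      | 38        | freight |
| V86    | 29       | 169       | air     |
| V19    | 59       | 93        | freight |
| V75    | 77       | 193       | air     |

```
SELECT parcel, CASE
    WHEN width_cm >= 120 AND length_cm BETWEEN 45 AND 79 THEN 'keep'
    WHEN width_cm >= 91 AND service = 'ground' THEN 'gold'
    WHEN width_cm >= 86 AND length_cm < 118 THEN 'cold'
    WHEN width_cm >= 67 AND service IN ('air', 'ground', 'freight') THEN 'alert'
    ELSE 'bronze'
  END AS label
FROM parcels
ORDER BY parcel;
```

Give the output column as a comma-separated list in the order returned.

parcel=V19: ELSE → bronze
parcel=V20: width_cm >= 67 AND service IN ('air', 'ground', 'freight') → alert
parcel=V22: ELSE → bronze
parcel=V23: width_cm >= 86 AND length_cm < 118 → cold
parcel=V26: width_cm >= 91 AND service = 'ground' → gold
parcel=V43: width_cm >= 67 AND service IN ('air', 'ground', 'freight') → alert
parcel=V46: width_cm >= 86 AND length_cm < 118 → cold
parcel=V55: width_cm >= 120 AND length_cm BETWEEN 45 AND 79 → keep
parcel=V60: width_cm >= 86 AND length_cm < 118 → cold
parcel=V68: width_cm >= 86 AND length_cm < 118 → cold
parcel=V75: width_cm >= 67 AND service IN ('air', 'ground', 'freight') → alert
parcel=V86: ELSE → bronze

bronze, alert, bronze, cold, gold, alert, cold, keep, cold, cold, alert, bronze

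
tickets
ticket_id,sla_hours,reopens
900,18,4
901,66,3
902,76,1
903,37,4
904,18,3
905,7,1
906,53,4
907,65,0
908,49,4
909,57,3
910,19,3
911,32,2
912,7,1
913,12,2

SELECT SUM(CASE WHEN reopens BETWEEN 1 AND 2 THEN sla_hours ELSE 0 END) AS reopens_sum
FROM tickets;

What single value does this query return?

134

ticket_id=900: ✗
ticket_id=901: ✗
ticket_id=902: ✓ → 76
ticket_id=903: ✗
ticket_id=904: ✗
ticket_id=905: ✓ → 7
ticket_id=906: ✗
ticket_id=907: ✗
ticket_id=908: ✗
ticket_id=909: ✗
ticket_id=910: ✗
ticket_id=911: ✓ → 32
ticket_id=912: ✓ → 7
ticket_id=913: ✓ → 12
reopens_sum = 76 + 7 + 32 + 7 + 12 = 134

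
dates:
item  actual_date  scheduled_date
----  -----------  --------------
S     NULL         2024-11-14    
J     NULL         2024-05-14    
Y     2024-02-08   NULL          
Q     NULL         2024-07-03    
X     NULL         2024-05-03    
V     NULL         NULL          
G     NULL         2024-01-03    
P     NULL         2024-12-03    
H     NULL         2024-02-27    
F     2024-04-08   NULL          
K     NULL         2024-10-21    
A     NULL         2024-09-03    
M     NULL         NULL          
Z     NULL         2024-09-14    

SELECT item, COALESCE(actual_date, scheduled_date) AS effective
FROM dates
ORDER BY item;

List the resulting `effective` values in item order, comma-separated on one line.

item=A: actual_date=NULL, scheduled_date=2024-09-03 → 2024-09-03
item=F: actual_date=2024-04-08 → 2024-04-08
item=G: actual_date=NULL, scheduled_date=2024-01-03 → 2024-01-03
item=H: actual_date=NULL, scheduled_date=2024-02-27 → 2024-02-27
item=J: actual_date=NULL, scheduled_date=2024-05-14 → 2024-05-14
item=K: actual_date=NULL, scheduled_date=2024-10-21 → 2024-10-21
item=M: actual_date=NULL, scheduled_date=NULL (all NULL) → NULL
item=P: actual_date=NULL, scheduled_date=2024-12-03 → 2024-12-03
item=Q: actual_date=NULL, scheduled_date=2024-07-03 → 2024-07-03
item=S: actual_date=NULL, scheduled_date=2024-11-14 → 2024-11-14
item=V: actual_date=NULL, scheduled_date=NULL (all NULL) → NULL
item=X: actual_date=NULL, scheduled_date=2024-05-03 → 2024-05-03
item=Y: actual_date=2024-02-08 → 2024-02-08
item=Z: actual_date=NULL, scheduled_date=2024-09-14 → 2024-09-14

2024-09-03, 2024-04-08, 2024-01-03, 2024-02-27, 2024-05-14, 2024-10-21, NULL, 2024-12-03, 2024-07-03, 2024-11-14, NULL, 2024-05-03, 2024-02-08, 2024-09-14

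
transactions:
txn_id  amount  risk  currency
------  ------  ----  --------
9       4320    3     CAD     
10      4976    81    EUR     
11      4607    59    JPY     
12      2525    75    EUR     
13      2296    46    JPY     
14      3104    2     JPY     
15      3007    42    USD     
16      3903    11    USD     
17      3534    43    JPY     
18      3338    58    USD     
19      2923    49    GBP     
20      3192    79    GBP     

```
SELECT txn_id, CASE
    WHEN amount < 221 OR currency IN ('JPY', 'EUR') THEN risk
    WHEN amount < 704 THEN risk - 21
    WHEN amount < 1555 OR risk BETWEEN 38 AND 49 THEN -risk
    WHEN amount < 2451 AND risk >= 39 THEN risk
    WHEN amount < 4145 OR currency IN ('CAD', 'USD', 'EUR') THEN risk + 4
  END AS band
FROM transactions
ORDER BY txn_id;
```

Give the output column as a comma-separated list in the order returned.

txn_id=9: amount < 4145 OR currency IN ('CAD', 'USD', 'EUR') → 7
txn_id=10: amount < 221 OR currency IN ('JPY', 'EUR') → 81
txn_id=11: amount < 221 OR currency IN ('JPY', 'EUR') → 59
txn_id=12: amount < 221 OR currency IN ('JPY', 'EUR') → 75
txn_id=13: amount < 221 OR currency IN ('JPY', 'EUR') → 46
txn_id=14: amount < 221 OR currency IN ('JPY', 'EUR') → 2
txn_id=15: amount < 1555 OR risk BETWEEN 38 AND 49 → -42
txn_id=16: amount < 4145 OR currency IN ('CAD', 'USD', 'EUR') → 15
txn_id=17: amount < 221 OR currency IN ('JPY', 'EUR') → 43
txn_id=18: amount < 4145 OR currency IN ('CAD', 'USD', 'EUR') → 62
txn_id=19: amount < 1555 OR risk BETWEEN 38 AND 49 → -49
txn_id=20: amount < 4145 OR currency IN ('CAD', 'USD', 'EUR') → 83

7, 81, 59, 75, 46, 2, -42, 15, 43, 62, -49, 83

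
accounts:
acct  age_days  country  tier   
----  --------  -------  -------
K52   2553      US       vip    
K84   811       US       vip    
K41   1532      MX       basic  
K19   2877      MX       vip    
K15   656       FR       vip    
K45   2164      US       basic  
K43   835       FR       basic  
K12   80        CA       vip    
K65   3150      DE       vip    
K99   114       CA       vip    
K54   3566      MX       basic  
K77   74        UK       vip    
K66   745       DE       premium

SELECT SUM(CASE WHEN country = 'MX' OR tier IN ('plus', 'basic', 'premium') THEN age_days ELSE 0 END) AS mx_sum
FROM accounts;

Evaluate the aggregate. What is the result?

11719

acct=K52: ✗
acct=K84: ✗
acct=K41: ✓ → 1532
acct=K19: ✓ → 2877
acct=K15: ✗
acct=K45: ✓ → 2164
acct=K43: ✓ → 835
acct=K12: ✗
acct=K65: ✗
acct=K99: ✗
acct=K54: ✓ → 3566
acct=K77: ✗
acct=K66: ✓ → 745
mx_sum = 1532 + 2877 + 2164 + 835 + 3566 + 745 = 11719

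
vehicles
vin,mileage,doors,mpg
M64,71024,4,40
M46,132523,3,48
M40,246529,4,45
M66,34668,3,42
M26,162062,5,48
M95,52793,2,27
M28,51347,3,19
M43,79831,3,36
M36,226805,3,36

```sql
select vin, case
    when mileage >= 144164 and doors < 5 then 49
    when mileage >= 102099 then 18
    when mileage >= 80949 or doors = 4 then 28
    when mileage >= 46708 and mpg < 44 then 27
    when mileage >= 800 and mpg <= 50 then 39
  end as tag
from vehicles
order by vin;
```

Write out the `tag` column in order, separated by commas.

18, 27, 49, 49, 27, 18, 28, 39, 27

vin=M26: mileage >= 102099 → 18
vin=M28: mileage >= 46708 and mpg < 44 → 27
vin=M36: mileage >= 144164 and doors < 5 → 49
vin=M40: mileage >= 144164 and doors < 5 → 49
vin=M43: mileage >= 46708 and mpg < 44 → 27
vin=M46: mileage >= 102099 → 18
vin=M64: mileage >= 80949 or doors = 4 → 28
vin=M66: mileage >= 800 and mpg <= 50 → 39
vin=M95: mileage >= 46708 and mpg < 44 → 27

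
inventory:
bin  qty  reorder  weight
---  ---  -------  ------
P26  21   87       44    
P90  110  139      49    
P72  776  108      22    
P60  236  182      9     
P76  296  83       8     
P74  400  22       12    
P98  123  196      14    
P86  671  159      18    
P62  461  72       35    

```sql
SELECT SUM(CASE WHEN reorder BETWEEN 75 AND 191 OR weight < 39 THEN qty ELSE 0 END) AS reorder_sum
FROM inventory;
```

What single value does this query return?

bin=P26: ✓ → 21
bin=P90: ✓ → 110
bin=P72: ✓ → 776
bin=P60: ✓ → 236
bin=P76: ✓ → 296
bin=P74: ✓ → 400
bin=P98: ✓ → 123
bin=P86: ✓ → 671
bin=P62: ✓ → 461
reorder_sum = 21 + 110 + 776 + 236 + 296 + 400 + 123 + 671 + 461 = 3094

3094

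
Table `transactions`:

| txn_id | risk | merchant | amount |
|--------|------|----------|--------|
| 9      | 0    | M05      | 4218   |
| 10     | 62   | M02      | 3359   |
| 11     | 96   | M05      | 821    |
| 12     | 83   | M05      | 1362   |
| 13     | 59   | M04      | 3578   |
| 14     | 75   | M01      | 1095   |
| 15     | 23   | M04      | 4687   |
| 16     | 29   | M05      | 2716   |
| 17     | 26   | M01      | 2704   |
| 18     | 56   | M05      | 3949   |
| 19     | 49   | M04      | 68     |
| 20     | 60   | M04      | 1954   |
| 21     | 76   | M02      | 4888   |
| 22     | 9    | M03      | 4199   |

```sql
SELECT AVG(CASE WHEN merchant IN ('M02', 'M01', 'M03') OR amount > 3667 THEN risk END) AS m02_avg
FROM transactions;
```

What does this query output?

txn_id=9: ✓ → 0
txn_id=10: ✓ → 62
txn_id=11: ✗
txn_id=12: ✗
txn_id=13: ✗
txn_id=14: ✓ → 75
txn_id=15: ✓ → 23
txn_id=16: ✗
txn_id=17: ✓ → 26
txn_id=18: ✓ → 56
txn_id=19: ✗
txn_id=20: ✗
txn_id=21: ✓ → 76
txn_id=22: ✓ → 9
m02_avg = (0 + 62 + 75 + 23 + 26 + 56 + 76 + 9) / 8 = 40.875

40.875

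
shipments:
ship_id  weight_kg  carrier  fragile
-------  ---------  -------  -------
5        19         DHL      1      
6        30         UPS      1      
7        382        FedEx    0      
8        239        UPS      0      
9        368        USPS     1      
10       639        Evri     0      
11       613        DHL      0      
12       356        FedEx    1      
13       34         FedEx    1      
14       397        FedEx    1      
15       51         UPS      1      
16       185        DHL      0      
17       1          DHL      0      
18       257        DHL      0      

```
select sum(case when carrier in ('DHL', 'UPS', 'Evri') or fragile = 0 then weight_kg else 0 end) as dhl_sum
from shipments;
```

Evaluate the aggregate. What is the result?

ship_id=5: ✓ → 19
ship_id=6: ✓ → 30
ship_id=7: ✓ → 382
ship_id=8: ✓ → 239
ship_id=9: ✗
ship_id=10: ✓ → 639
ship_id=11: ✓ → 613
ship_id=12: ✗
ship_id=13: ✗
ship_id=14: ✗
ship_id=15: ✓ → 51
ship_id=16: ✓ → 185
ship_id=17: ✓ → 1
ship_id=18: ✓ → 257
dhl_sum = 19 + 30 + 382 + 239 + 639 + 613 + 51 + 185 + 1 + 257 = 2416

2416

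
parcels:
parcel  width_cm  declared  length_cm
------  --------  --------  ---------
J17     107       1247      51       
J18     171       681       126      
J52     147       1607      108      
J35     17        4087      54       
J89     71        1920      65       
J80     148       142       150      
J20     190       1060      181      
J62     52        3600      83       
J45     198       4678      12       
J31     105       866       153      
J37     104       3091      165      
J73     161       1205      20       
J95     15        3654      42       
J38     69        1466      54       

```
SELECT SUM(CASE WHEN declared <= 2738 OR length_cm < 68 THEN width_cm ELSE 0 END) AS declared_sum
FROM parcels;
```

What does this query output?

parcel=J17: ✓ → 107
parcel=J18: ✓ → 171
parcel=J52: ✓ → 147
parcel=J35: ✓ → 17
parcel=J89: ✓ → 71
parcel=J80: ✓ → 148
parcel=J20: ✓ → 190
parcel=J62: ✗
parcel=J45: ✓ → 198
parcel=J31: ✓ → 105
parcel=J37: ✗
parcel=J73: ✓ → 161
parcel=J95: ✓ → 15
parcel=J38: ✓ → 69
declared_sum = 107 + 171 + 147 + 17 + 71 + 148 + 190 + 198 + 105 + 161 + 15 + 69 = 1399

1399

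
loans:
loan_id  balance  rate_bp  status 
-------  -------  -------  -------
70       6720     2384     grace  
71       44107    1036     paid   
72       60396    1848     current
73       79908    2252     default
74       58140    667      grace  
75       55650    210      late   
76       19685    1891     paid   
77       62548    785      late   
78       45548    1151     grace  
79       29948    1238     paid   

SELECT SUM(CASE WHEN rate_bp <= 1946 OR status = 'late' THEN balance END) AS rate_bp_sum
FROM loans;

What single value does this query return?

376022

loan_id=70: ✗
loan_id=71: ✓ → 44107
loan_id=72: ✓ → 60396
loan_id=73: ✗
loan_id=74: ✓ → 58140
loan_id=75: ✓ → 55650
loan_id=76: ✓ → 19685
loan_id=77: ✓ → 62548
loan_id=78: ✓ → 45548
loan_id=79: ✓ → 29948
rate_bp_sum = 44107 + 60396 + 58140 + 55650 + 19685 + 62548 + 45548 + 29948 = 376022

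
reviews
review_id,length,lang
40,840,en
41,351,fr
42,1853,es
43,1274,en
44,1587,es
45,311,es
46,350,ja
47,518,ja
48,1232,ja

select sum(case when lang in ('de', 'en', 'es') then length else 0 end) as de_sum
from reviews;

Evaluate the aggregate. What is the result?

review_id=40: ✓ → 840
review_id=41: ✗
review_id=42: ✓ → 1853
review_id=43: ✓ → 1274
review_id=44: ✓ → 1587
review_id=45: ✓ → 311
review_id=46: ✗
review_id=47: ✗
review_id=48: ✗
de_sum = 840 + 1853 + 1274 + 1587 + 311 = 5865

5865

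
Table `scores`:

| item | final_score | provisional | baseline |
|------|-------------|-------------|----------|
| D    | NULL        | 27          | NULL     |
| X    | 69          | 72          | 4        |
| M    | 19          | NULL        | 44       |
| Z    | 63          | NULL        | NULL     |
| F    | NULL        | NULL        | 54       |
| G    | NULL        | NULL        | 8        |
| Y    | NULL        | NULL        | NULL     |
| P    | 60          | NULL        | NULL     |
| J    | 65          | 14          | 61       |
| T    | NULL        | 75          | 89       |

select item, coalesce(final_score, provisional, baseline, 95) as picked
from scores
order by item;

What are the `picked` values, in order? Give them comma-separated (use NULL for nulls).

27, 54, 8, 65, 19, 60, 75, 69, 95, 63

item=D: final_score=NULL, provisional=27 → 27
item=F: final_score=NULL, provisional=NULL, baseline=54 → 54
item=G: final_score=NULL, provisional=NULL, baseline=8 → 8
item=J: final_score=65 → 65
item=M: final_score=19 → 19
item=P: final_score=60 → 60
item=T: final_score=NULL, provisional=75 → 75
item=X: final_score=69 → 69
item=Y: final_score=NULL, provisional=NULL, baseline=NULL, → literal 95 → 95
item=Z: final_score=63 → 63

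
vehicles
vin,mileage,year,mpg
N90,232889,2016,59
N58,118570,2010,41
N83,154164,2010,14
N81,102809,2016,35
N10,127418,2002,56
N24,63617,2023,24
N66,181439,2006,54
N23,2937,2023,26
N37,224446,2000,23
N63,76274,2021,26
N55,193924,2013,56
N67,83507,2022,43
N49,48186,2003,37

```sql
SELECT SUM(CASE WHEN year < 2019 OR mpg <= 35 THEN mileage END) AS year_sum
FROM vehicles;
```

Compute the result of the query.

vin=N90: ✓ → 232889
vin=N58: ✓ → 118570
vin=N83: ✓ → 154164
vin=N81: ✓ → 102809
vin=N10: ✓ → 127418
vin=N24: ✓ → 63617
vin=N66: ✓ → 181439
vin=N23: ✓ → 2937
vin=N37: ✓ → 224446
vin=N63: ✓ → 76274
vin=N55: ✓ → 193924
vin=N67: ✗
vin=N49: ✓ → 48186
year_sum = 232889 + 118570 + 154164 + 102809 + 127418 + 63617 + 181439 + 2937 + 224446 + 76274 + 193924 + 48186 = 1526673

1526673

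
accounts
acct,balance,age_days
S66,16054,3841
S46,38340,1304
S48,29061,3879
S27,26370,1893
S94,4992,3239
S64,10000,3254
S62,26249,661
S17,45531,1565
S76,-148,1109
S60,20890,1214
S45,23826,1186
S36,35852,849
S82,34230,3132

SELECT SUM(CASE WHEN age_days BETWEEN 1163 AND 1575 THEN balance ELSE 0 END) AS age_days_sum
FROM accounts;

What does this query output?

acct=S66: ✗
acct=S46: ✓ → 38340
acct=S48: ✗
acct=S27: ✗
acct=S94: ✗
acct=S64: ✗
acct=S62: ✗
acct=S17: ✓ → 45531
acct=S76: ✗
acct=S60: ✓ → 20890
acct=S45: ✓ → 23826
acct=S36: ✗
acct=S82: ✗
age_days_sum = 38340 + 45531 + 20890 + 23826 = 128587

128587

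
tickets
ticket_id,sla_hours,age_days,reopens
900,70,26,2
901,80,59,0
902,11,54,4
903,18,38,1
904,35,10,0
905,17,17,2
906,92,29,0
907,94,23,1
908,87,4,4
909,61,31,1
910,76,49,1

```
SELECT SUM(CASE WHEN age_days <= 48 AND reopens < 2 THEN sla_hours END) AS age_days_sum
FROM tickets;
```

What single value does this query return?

300

ticket_id=900: ✗
ticket_id=901: ✗
ticket_id=902: ✗
ticket_id=903: ✓ → 18
ticket_id=904: ✓ → 35
ticket_id=905: ✗
ticket_id=906: ✓ → 92
ticket_id=907: ✓ → 94
ticket_id=908: ✗
ticket_id=909: ✓ → 61
ticket_id=910: ✗
age_days_sum = 18 + 35 + 92 + 94 + 61 = 300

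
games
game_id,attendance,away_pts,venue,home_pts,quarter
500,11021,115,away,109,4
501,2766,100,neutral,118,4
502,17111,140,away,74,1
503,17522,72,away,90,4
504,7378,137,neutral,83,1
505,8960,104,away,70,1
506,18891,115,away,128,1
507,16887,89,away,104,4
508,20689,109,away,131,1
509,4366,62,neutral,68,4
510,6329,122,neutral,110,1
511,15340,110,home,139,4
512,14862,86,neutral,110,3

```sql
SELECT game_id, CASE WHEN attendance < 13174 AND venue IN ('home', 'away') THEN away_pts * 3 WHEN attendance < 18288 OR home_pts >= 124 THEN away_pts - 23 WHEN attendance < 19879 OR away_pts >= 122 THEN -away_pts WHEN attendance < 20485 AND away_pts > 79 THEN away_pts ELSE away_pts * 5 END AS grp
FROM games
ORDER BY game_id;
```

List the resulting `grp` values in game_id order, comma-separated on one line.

game_id=500: attendance < 13174 AND venue IN ('home', 'away') → 345
game_id=501: attendance < 18288 OR home_pts >= 124 → 77
game_id=502: attendance < 18288 OR home_pts >= 124 → 117
game_id=503: attendance < 18288 OR home_pts >= 124 → 49
game_id=504: attendance < 18288 OR home_pts >= 124 → 114
game_id=505: attendance < 13174 AND venue IN ('home', 'away') → 312
game_id=506: attendance < 18288 OR home_pts >= 124 → 92
game_id=507: attendance < 18288 OR home_pts >= 124 → 66
game_id=508: attendance < 18288 OR home_pts >= 124 → 86
game_id=509: attendance < 18288 OR home_pts >= 124 → 39
game_id=510: attendance < 18288 OR home_pts >= 124 → 99
game_id=511: attendance < 18288 OR home_pts >= 124 → 87
game_id=512: attendance < 18288 OR home_pts >= 124 → 63

345, 77, 117, 49, 114, 312, 92, 66, 86, 39, 99, 87, 63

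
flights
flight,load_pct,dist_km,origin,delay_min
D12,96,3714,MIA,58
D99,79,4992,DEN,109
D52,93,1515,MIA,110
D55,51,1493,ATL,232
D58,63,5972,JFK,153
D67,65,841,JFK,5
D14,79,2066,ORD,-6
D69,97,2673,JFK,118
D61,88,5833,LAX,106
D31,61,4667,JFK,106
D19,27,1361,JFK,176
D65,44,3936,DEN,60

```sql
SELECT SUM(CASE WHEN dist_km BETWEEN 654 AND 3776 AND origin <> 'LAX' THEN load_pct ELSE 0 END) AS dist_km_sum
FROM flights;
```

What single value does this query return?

508

flight=D12: ✓ → 96
flight=D99: ✗
flight=D52: ✓ → 93
flight=D55: ✓ → 51
flight=D58: ✗
flight=D67: ✓ → 65
flight=D14: ✓ → 79
flight=D69: ✓ → 97
flight=D61: ✗
flight=D31: ✗
flight=D19: ✓ → 27
flight=D65: ✗
dist_km_sum = 96 + 93 + 51 + 65 + 79 + 97 + 27 = 508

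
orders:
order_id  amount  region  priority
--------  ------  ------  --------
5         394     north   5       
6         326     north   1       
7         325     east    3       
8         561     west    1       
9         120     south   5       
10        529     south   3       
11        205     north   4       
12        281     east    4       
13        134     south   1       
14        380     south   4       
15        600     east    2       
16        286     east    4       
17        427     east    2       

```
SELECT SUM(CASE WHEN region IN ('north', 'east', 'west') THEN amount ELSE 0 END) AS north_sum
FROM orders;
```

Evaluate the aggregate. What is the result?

order_id=5: ✓ → 394
order_id=6: ✓ → 326
order_id=7: ✓ → 325
order_id=8: ✓ → 561
order_id=9: ✗
order_id=10: ✗
order_id=11: ✓ → 205
order_id=12: ✓ → 281
order_id=13: ✗
order_id=14: ✗
order_id=15: ✓ → 600
order_id=16: ✓ → 286
order_id=17: ✓ → 427
north_sum = 394 + 326 + 325 + 561 + 205 + 281 + 600 + 286 + 427 = 3405

3405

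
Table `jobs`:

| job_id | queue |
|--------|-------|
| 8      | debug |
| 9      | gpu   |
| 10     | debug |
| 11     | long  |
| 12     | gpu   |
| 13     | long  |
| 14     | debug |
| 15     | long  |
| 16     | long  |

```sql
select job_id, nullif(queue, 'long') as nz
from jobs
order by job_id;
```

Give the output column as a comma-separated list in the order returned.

debug, gpu, debug, NULL, gpu, NULL, debug, NULL, NULL

job_id=8: queue=debug vs long: differ → debug
job_id=9: queue=gpu vs long: differ → gpu
job_id=10: queue=debug vs long: differ → debug
job_id=11: queue=long vs long: equal → NULL
job_id=12: queue=gpu vs long: differ → gpu
job_id=13: queue=long vs long: equal → NULL
job_id=14: queue=debug vs long: differ → debug
job_id=15: queue=long vs long: equal → NULL
job_id=16: queue=long vs long: equal → NULL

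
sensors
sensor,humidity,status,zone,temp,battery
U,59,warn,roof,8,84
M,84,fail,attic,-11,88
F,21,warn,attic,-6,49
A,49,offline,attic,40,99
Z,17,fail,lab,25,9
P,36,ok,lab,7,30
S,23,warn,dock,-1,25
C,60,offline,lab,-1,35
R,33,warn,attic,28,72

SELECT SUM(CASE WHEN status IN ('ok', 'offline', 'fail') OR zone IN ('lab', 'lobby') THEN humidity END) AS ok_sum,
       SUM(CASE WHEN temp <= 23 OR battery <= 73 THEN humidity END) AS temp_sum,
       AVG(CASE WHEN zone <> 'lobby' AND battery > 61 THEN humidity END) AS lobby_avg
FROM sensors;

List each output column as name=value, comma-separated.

ok_sum=246, temp_sum=333, lobby_avg=56.25

[ok_sum: status IN ('ok', 'offline', 'fail') OR zone IN ('lab', 'lobby')]
sensor=U: ✗
sensor=M: ✓ → 84
sensor=F: ✗
sensor=A: ✓ → 49
sensor=Z: ✓ → 17
sensor=P: ✓ → 36
sensor=S: ✗
sensor=C: ✓ → 60
sensor=R: ✗
ok_sum = 84 + 49 + 17 + 36 + 60 = 246
—
[temp_sum: temp <= 23 OR battery <= 73]
sensor=U: ✓ → 59
sensor=M: ✓ → 84
sensor=F: ✓ → 21
sensor=A: ✗
sensor=Z: ✓ → 17
sensor=P: ✓ → 36
sensor=S: ✓ → 23
sensor=C: ✓ → 60
sensor=R: ✓ → 33
temp_sum = 59 + 84 + 21 + 17 + 36 + 23 + 60 + 33 = 333
—
[lobby_avg: zone <> 'lobby' AND battery > 61]
sensor=U: ✓ → 59
sensor=M: ✓ → 84
sensor=F: ✗
sensor=A: ✓ → 49
sensor=Z: ✗
sensor=P: ✗
sensor=S: ✗
sensor=C: ✗
sensor=R: ✓ → 33
lobby_avg = (59 + 84 + 49 + 33) / 4 = 56.25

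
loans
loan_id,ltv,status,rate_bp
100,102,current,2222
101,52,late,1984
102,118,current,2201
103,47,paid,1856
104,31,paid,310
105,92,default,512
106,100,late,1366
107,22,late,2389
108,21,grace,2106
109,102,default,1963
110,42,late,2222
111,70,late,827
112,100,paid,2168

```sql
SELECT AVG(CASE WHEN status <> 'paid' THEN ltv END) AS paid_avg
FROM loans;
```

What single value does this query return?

loan_id=100: ✓ → 102
loan_id=101: ✓ → 52
loan_id=102: ✓ → 118
loan_id=103: ✗
loan_id=104: ✗
loan_id=105: ✓ → 92
loan_id=106: ✓ → 100
loan_id=107: ✓ → 22
loan_id=108: ✓ → 21
loan_id=109: ✓ → 102
loan_id=110: ✓ → 42
loan_id=111: ✓ → 70
loan_id=112: ✗
paid_avg = (102 + 52 + 118 + 92 + 100 + 22 + 21 + 102 + 42 + 70) / 10 = 72.1

72.1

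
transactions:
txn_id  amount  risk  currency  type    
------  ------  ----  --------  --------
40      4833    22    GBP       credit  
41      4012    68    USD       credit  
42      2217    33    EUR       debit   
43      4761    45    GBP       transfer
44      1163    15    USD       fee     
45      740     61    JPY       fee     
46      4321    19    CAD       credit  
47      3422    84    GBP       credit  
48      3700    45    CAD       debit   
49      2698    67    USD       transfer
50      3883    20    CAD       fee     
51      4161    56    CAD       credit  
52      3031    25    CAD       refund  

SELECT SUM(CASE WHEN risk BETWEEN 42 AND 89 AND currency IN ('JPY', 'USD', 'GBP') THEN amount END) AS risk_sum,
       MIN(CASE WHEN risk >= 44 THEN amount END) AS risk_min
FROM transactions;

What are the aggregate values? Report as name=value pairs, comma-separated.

risk_sum=15633, risk_min=740

[risk_sum: risk BETWEEN 42 AND 89 AND currency IN ('JPY', 'USD', 'GBP')]
txn_id=40: ✗
txn_id=41: ✓ → 4012
txn_id=42: ✗
txn_id=43: ✓ → 4761
txn_id=44: ✗
txn_id=45: ✓ → 740
txn_id=46: ✗
txn_id=47: ✓ → 3422
txn_id=48: ✗
txn_id=49: ✓ → 2698
txn_id=50: ✗
txn_id=51: ✗
txn_id=52: ✗
risk_sum = 4012 + 4761 + 740 + 3422 + 2698 = 15633
—
[risk_min: risk >= 44]
txn_id=40: ✗
txn_id=41: ✓ → 4012
txn_id=42: ✗
txn_id=43: ✓ → 4761
txn_id=44: ✗
txn_id=45: ✓ → 740
txn_id=46: ✗
txn_id=47: ✓ → 3422
txn_id=48: ✓ → 3700
txn_id=49: ✓ → 2698
txn_id=50: ✗
txn_id=51: ✓ → 4161
txn_id=52: ✗
risk_min = MIN(4012, 4761, 740, 3422, 3700, 2698, 4161) = 740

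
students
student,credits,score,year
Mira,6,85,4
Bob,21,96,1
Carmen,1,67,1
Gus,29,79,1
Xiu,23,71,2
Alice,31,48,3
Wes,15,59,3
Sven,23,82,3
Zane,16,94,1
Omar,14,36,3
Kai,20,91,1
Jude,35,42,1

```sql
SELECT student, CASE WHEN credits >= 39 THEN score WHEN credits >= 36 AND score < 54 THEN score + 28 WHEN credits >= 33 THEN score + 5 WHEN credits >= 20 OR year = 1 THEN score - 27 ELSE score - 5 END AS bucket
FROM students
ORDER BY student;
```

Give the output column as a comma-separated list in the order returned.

student=Alice: credits >= 20 OR year = 1 → 21
student=Bob: credits >= 20 OR year = 1 → 69
student=Carmen: credits >= 20 OR year = 1 → 40
student=Gus: credits >= 20 OR year = 1 → 52
student=Jude: credits >= 33 → 47
student=Kai: credits >= 20 OR year = 1 → 64
student=Mira: ELSE → 80
student=Omar: ELSE → 31
student=Sven: credits >= 20 OR year = 1 → 55
student=Wes: ELSE → 54
student=Xiu: credits >= 20 OR year = 1 → 44
student=Zane: credits >= 20 OR year = 1 → 67

21, 69, 40, 52, 47, 64, 80, 31, 55, 54, 44, 67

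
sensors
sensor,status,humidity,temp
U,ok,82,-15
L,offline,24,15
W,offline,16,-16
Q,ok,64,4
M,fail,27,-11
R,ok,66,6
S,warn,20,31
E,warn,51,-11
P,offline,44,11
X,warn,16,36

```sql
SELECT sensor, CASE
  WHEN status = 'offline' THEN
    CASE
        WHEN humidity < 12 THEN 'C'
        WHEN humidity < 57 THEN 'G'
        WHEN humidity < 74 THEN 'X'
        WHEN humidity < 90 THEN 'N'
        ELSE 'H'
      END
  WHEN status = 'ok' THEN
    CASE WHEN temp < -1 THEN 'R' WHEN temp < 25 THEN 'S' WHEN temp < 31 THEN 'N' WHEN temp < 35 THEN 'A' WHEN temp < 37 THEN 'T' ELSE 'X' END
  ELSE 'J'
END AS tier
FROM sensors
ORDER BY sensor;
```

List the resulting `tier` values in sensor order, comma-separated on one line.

J, G, J, G, S, S, J, R, G, J

sensor=E: status='warn' → outer ELSE → J
sensor=L: status='offline' → inner[humidity < 57] → G
sensor=M: status='fail' → outer ELSE → J
sensor=P: status='offline' → inner[humidity < 57] → G
sensor=Q: status='ok' → inner[temp < 25] → S
sensor=R: status='ok' → inner[temp < 25] → S
sensor=S: status='warn' → outer ELSE → J
sensor=U: status='ok' → inner[temp < -1] → R
sensor=W: status='offline' → inner[humidity < 57] → G
sensor=X: status='warn' → outer ELSE → J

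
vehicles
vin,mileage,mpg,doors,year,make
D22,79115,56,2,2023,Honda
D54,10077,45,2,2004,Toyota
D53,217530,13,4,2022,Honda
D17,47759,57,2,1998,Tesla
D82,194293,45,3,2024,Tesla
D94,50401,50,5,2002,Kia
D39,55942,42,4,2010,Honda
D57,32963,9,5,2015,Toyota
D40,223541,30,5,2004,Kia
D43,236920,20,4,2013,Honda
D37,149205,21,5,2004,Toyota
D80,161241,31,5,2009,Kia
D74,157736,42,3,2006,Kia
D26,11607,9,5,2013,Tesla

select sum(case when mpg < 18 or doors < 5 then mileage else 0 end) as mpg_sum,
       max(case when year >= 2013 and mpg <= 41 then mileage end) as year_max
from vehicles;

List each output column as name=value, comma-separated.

mpg_sum=1043942, year_max=236920

[mpg_sum: mpg < 18 or doors < 5]
vin=D22: ✓ → 79115
vin=D54: ✓ → 10077
vin=D53: ✓ → 217530
vin=D17: ✓ → 47759
vin=D82: ✓ → 194293
vin=D94: ✗
vin=D39: ✓ → 55942
vin=D57: ✓ → 32963
vin=D40: ✗
vin=D43: ✓ → 236920
vin=D37: ✗
vin=D80: ✗
vin=D74: ✓ → 157736
vin=D26: ✓ → 11607
mpg_sum = 79115 + 10077 + 217530 + 47759 + 194293 + 55942 + 32963 + 236920 + 157736 + 11607 = 1043942
—
[year_max: year >= 2013 and mpg <= 41]
vin=D22: ✗
vin=D54: ✗
vin=D53: ✓ → 217530
vin=D17: ✗
vin=D82: ✗
vin=D94: ✗
vin=D39: ✗
vin=D57: ✓ → 32963
vin=D40: ✗
vin=D43: ✓ → 236920
vin=D37: ✗
vin=D80: ✗
vin=D74: ✗
vin=D26: ✓ → 11607
year_max = MAX(217530, 32963, 236920, 11607) = 236920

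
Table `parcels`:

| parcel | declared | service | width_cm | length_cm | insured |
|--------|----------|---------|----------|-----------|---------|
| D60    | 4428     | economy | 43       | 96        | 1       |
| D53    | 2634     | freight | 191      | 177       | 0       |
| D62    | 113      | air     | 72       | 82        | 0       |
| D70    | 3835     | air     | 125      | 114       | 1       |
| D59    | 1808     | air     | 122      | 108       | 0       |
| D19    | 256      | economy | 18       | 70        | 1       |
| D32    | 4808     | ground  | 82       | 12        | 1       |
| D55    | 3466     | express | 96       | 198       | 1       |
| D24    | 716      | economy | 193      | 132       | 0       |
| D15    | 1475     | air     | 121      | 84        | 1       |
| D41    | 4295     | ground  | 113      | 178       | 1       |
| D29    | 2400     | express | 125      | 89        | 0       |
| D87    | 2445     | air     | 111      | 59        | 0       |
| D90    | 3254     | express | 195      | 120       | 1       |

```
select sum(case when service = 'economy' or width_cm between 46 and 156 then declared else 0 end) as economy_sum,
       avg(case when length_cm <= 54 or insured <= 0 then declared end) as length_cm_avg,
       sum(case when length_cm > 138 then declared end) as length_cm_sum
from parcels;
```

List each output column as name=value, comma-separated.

economy_sum=30045, length_cm_avg=2132, length_cm_sum=10395

[economy_sum: service = 'economy' or width_cm between 46 and 156]
parcel=D60: ✓ → 4428
parcel=D53: ✗
parcel=D62: ✓ → 113
parcel=D70: ✓ → 3835
parcel=D59: ✓ → 1808
parcel=D19: ✓ → 256
parcel=D32: ✓ → 4808
parcel=D55: ✓ → 3466
parcel=D24: ✓ → 716
parcel=D15: ✓ → 1475
parcel=D41: ✓ → 4295
parcel=D29: ✓ → 2400
parcel=D87: ✓ → 2445
parcel=D90: ✗
economy_sum = 4428 + 113 + 3835 + 1808 + 256 + 4808 + 3466 + 716 + 1475 + 4295 + 2400 + 2445 = 30045
—
[length_cm_avg: length_cm <= 54 or insured <= 0]
parcel=D60: ✗
parcel=D53: ✓ → 2634
parcel=D62: ✓ → 113
parcel=D70: ✗
parcel=D59: ✓ → 1808
parcel=D19: ✗
parcel=D32: ✓ → 4808
parcel=D55: ✗
parcel=D24: ✓ → 716
parcel=D15: ✗
parcel=D41: ✗
parcel=D29: ✓ → 2400
parcel=D87: ✓ → 2445
parcel=D90: ✗
length_cm_avg = (2634 + 113 + 1808 + 4808 + 716 + 2400 + 2445) / 7 = 2132
—
[length_cm_sum: length_cm > 138]
parcel=D60: ✗
parcel=D53: ✓ → 2634
parcel=D62: ✗
parcel=D70: ✗
parcel=D59: ✗
parcel=D19: ✗
parcel=D32: ✗
parcel=D55: ✓ → 3466
parcel=D24: ✗
parcel=D15: ✗
parcel=D41: ✓ → 4295
parcel=D29: ✗
parcel=D87: ✗
parcel=D90: ✗
length_cm_sum = 2634 + 3466 + 4295 = 10395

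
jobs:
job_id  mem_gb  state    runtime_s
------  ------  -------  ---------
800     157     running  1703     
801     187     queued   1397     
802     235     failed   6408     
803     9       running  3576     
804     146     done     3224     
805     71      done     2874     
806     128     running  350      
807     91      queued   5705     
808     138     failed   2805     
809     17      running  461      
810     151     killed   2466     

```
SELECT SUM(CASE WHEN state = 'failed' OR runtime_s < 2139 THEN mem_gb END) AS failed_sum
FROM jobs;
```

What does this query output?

862

job_id=800: ✓ → 157
job_id=801: ✓ → 187
job_id=802: ✓ → 235
job_id=803: ✗
job_id=804: ✗
job_id=805: ✗
job_id=806: ✓ → 128
job_id=807: ✗
job_id=808: ✓ → 138
job_id=809: ✓ → 17
job_id=810: ✗
failed_sum = 157 + 187 + 235 + 128 + 138 + 17 = 862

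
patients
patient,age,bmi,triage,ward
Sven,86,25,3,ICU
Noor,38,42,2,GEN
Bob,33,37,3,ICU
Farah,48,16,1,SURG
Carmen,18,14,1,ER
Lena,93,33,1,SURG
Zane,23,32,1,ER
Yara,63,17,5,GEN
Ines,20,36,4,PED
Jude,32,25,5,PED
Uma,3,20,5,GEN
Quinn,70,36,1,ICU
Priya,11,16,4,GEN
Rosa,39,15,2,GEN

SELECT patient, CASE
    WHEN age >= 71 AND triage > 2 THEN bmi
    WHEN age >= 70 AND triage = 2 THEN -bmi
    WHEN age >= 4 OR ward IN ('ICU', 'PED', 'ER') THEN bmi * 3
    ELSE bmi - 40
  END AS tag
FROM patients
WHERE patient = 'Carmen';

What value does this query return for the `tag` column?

42

patient = Carmen: age=18, bmi=14, triage=1, ward=ER.
age >= 71 AND triage > 2 → false
age >= 70 AND triage = 2 → false
age >= 4 OR ward IN ('ICU', 'PED', 'ER') → true → 42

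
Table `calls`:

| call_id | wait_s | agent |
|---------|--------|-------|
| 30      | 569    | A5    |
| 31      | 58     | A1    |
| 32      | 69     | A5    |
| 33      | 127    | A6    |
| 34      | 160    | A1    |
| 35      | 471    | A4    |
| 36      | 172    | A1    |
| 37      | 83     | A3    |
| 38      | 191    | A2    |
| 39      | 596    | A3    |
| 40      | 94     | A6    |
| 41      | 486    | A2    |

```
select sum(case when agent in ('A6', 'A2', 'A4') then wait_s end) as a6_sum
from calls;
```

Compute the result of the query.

call_id=30: ✗
call_id=31: ✗
call_id=32: ✗
call_id=33: ✓ → 127
call_id=34: ✗
call_id=35: ✓ → 471
call_id=36: ✗
call_id=37: ✗
call_id=38: ✓ → 191
call_id=39: ✗
call_id=40: ✓ → 94
call_id=41: ✓ → 486
a6_sum = 127 + 471 + 191 + 94 + 486 = 1369

1369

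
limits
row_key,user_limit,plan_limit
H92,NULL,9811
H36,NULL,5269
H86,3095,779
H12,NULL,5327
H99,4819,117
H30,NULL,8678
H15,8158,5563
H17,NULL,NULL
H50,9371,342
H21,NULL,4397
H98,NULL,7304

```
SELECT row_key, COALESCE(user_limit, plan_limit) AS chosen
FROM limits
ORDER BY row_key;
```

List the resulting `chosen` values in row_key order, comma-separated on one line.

row_key=H12: user_limit=NULL, plan_limit=5327 → 5327
row_key=H15: user_limit=8158 → 8158
row_key=H17: user_limit=NULL, plan_limit=NULL (all NULL) → NULL
row_key=H21: user_limit=NULL, plan_limit=4397 → 4397
row_key=H30: user_limit=NULL, plan_limit=8678 → 8678
row_key=H36: user_limit=NULL, plan_limit=5269 → 5269
row_key=H50: user_limit=9371 → 9371
row_key=H86: user_limit=3095 → 3095
row_key=H92: user_limit=NULL, plan_limit=9811 → 9811
row_key=H98: user_limit=NULL, plan_limit=7304 → 7304
row_key=H99: user_limit=4819 → 4819

5327, 8158, NULL, 4397, 8678, 5269, 9371, 3095, 9811, 7304, 4819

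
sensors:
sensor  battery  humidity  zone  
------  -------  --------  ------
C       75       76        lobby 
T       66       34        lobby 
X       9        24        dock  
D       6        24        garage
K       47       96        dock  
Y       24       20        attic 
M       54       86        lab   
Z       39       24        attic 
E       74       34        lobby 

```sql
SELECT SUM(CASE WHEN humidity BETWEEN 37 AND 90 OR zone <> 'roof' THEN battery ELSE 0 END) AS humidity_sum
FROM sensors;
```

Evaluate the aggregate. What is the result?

394

sensor=C: ✓ → 75
sensor=T: ✓ → 66
sensor=X: ✓ → 9
sensor=D: ✓ → 6
sensor=K: ✓ → 47
sensor=Y: ✓ → 24
sensor=M: ✓ → 54
sensor=Z: ✓ → 39
sensor=E: ✓ → 74
humidity_sum = 75 + 66 + 9 + 6 + 47 + 24 + 54 + 39 + 74 = 394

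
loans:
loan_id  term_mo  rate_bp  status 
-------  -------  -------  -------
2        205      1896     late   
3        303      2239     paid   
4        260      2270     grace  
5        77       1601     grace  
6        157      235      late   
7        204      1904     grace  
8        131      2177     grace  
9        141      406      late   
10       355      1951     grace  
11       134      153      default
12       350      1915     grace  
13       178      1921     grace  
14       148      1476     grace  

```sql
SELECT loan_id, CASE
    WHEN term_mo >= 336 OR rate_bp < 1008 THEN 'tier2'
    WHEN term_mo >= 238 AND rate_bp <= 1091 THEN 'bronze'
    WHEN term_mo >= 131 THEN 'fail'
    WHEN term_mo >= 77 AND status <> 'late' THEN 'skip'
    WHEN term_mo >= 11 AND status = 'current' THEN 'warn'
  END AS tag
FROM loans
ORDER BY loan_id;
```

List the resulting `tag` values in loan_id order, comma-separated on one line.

fail, fail, fail, skip, tier2, fail, fail, tier2, tier2, tier2, tier2, fail, fail

loan_id=2: term_mo >= 131 → fail
loan_id=3: term_mo >= 131 → fail
loan_id=4: term_mo >= 131 → fail
loan_id=5: term_mo >= 77 AND status <> 'late' → skip
loan_id=6: term_mo >= 336 OR rate_bp < 1008 → tier2
loan_id=7: term_mo >= 131 → fail
loan_id=8: term_mo >= 131 → fail
loan_id=9: term_mo >= 336 OR rate_bp < 1008 → tier2
loan_id=10: term_mo >= 336 OR rate_bp < 1008 → tier2
loan_id=11: term_mo >= 336 OR rate_bp < 1008 → tier2
loan_id=12: term_mo >= 336 OR rate_bp < 1008 → tier2
loan_id=13: term_mo >= 131 → fail
loan_id=14: term_mo >= 131 → fail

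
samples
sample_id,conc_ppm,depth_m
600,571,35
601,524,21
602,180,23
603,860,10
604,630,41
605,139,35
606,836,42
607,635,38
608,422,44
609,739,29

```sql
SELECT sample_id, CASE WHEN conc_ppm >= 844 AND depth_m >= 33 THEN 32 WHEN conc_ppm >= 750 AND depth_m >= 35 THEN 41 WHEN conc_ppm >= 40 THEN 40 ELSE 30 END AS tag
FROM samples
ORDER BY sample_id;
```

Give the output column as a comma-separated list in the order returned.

40, 40, 40, 40, 40, 40, 41, 40, 40, 40

sample_id=600: conc_ppm >= 40 → 40
sample_id=601: conc_ppm >= 40 → 40
sample_id=602: conc_ppm >= 40 → 40
sample_id=603: conc_ppm >= 40 → 40
sample_id=604: conc_ppm >= 40 → 40
sample_id=605: conc_ppm >= 40 → 40
sample_id=606: conc_ppm >= 750 AND depth_m >= 35 → 41
sample_id=607: conc_ppm >= 40 → 40
sample_id=608: conc_ppm >= 40 → 40
sample_id=609: conc_ppm >= 40 → 40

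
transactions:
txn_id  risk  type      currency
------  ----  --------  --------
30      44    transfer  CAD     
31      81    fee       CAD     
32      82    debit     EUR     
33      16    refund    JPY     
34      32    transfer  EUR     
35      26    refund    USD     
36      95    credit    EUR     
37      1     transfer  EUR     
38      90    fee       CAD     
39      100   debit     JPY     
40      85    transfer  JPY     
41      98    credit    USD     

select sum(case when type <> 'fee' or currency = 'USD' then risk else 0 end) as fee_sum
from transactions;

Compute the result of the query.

txn_id=30: ✓ → 44
txn_id=31: ✗
txn_id=32: ✓ → 82
txn_id=33: ✓ → 16
txn_id=34: ✓ → 32
txn_id=35: ✓ → 26
txn_id=36: ✓ → 95
txn_id=37: ✓ → 1
txn_id=38: ✗
txn_id=39: ✓ → 100
txn_id=40: ✓ → 85
txn_id=41: ✓ → 98
fee_sum = 44 + 82 + 16 + 32 + 26 + 95 + 1 + 100 + 85 + 98 = 579

579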